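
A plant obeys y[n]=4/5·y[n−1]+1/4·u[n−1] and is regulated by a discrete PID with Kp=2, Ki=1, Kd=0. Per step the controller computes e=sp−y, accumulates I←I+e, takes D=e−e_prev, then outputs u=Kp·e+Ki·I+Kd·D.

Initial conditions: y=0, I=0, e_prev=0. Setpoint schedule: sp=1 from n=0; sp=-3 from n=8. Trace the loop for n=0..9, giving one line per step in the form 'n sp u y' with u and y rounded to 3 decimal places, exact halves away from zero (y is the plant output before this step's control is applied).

0 1 3.000 0.000
1 1 1.750 0.750
2 1 1.138 1.038
3 1 0.869 1.114
4 1 0.772 1.109
5 1 0.749 1.080
6 1 0.755 1.051
7 1 0.768 1.030
8 -3 -11.220 1.016
9 -3 -6.211 -1.992

(exact arithmetic carried between steps; '≈' marks a value shown rounded to 6 d.p. or computed from one; I and e_prev carry over from the previous line; the table rounds u and y to 3 d.p., halves away from zero)
n=0: y=0, sp=1, e=sp−y=1; I=1, D=e−e_prev=1; u=2·1+1·1+0·1=3; next y=4/5·0+1/4·3=0.75
n=1: y=0.75, sp=1, e=sp−y=0.25; I=1.25, D=e−e_prev=-0.75; u=2·0.25+1·1.25+0·(-0.75)=1.75; next y=4/5·0.75+1/4·1.75=1.0375
n=2: y=1.0375, sp=1, e=sp−y=-0.0375; I=1.2125, D=e−e_prev=-0.2875; u=2·(-0.0375)+1·1.2125+0·(-0.2875)=1.1375; next y=4/5·1.0375+1/4·1.1375=1.114375
n=3: y=1.114375, sp=1, e=sp−y=-0.114375; I=1.098125, D=e−e_prev=-0.076875; u=2·(-0.114375)+1·1.098125+0·(-0.076875)=0.869375; next y=4/5·1.114375+1/4·0.869375≈1.108844
n=4: y≈1.108844, sp=1, e=sp−y≈-0.108844; I≈0.989281, D=e−e_prev≈0.005531; u=2·(-0.108844)+1·0.989281+0·0.005531≈0.771594; next y=4/5·1.108844+1/4·0.771594≈1.079973
n=5: y≈1.079973, sp=1, e=sp−y≈-0.079973; I≈0.909308, D=e−e_prev≈0.028870; u=2·(-0.079973)+1·0.909308+0·0.028870≈0.749361; next y=4/5·1.079973+1/4·0.749361≈1.051319
n=6: y≈1.051319, sp=1, e=sp−y≈-0.051319; I≈0.857989, D=e−e_prev≈0.028654; u=2·(-0.051319)+1·0.857989+0·0.028654≈0.755351; next y=4/5·1.051319+1/4·0.755351≈1.029893
n=7: y≈1.029893, sp=1, e=sp−y≈-0.029893; I≈0.828096, D=e−e_prev≈0.021426; u=2·(-0.029893)+1·0.828096+0·0.021426≈0.768310; next y=4/5·1.029893+1/4·0.768310≈1.015992
n=8: y≈1.015992, sp=-3, e=sp−y≈-4.015992; I≈-3.187896, D=e−e_prev≈-3.986099; u=2·(-4.015992)+1·(-3.187896)+0·(-3.986099)≈-11.219880; next y=4/5·1.015992+1/4·(-11.219880)≈-1.992176
n=9: y≈-1.992176, sp=-3, e=sp−y≈-1.007824; I≈-4.195720, D=e−e_prev≈3.008168; u=2·(-1.007824)+1·(-4.195720)+0·3.008168≈-6.211367; next y=4/5·(-1.992176)+1/4·(-6.211367)≈-3.146583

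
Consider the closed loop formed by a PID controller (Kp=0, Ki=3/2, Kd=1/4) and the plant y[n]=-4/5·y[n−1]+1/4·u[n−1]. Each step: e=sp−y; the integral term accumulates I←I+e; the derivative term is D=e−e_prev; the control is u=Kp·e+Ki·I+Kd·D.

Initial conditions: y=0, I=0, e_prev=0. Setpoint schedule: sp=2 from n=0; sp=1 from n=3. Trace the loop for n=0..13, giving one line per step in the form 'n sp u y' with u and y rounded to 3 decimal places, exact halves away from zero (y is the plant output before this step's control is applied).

(exact arithmetic carried between steps; '≈' marks a value shown rounded to 6 d.p. or computed from one; I and e_prev carry over from the previous line; the table rounds u and y to 3 d.p., halves away from zero)
n=0: y=0, sp=2, e=sp−y=2; I=2, D=e−e_prev=2; u=0·2+3/2·2+1/4·2=3.5; next y=-4/5·0+1/4·3.5=0.875
n=1: y=0.875, sp=2, e=sp−y=1.125; I=3.125, D=e−e_prev=-0.875; u=0·1.125+3/2·3.125+1/4·(-0.875)=4.46875; next y=-4/5·0.875+1/4·4.46875≈0.417188
n=2: y≈0.417188, sp=2, e=sp−y≈1.582813; I≈4.707813, D=e−e_prev≈0.457813; u=0·1.582813+3/2·4.707813+1/4·0.457813≈7.176172; next y=-4/5·0.417188+1/4·7.176172≈1.460293
n=3: y≈1.460293, sp=1, e=sp−y≈-0.460293; I≈4.247520, D=e−e_prev≈-2.043105; u=0·(-0.460293)+3/2·4.247520+1/4·(-2.043105)≈5.860503; next y=-4/5·1.460293+1/4·5.860503≈0.296891
n=4: y≈0.296891, sp=1, e=sp−y≈0.703109; I≈4.950628, D=e−e_prev≈1.163402; u=0·0.703109+3/2·4.950628+1/4·1.163402≈7.716793; next y=-4/5·0.296891+1/4·7.716793≈1.691685
n=5: y≈1.691685, sp=1, e=sp−y≈-0.691685; I≈4.258943, D=e−e_prev≈-1.394794; u=0·(-0.691685)+3/2·4.258943+1/4·(-1.394794)≈6.039716; next y=-4/5·1.691685+1/4·6.039716≈0.156581
n=6: y≈0.156581, sp=1, e=sp−y≈0.843419; I≈5.102362, D=e−e_prev≈1.535104; u=0·0.843419+3/2·5.102362+1/4·1.535104≈8.037319; next y=-4/5·0.156581+1/4·8.037319≈1.884065
n=7: y≈1.884065, sp=1, e=sp−y≈-0.884065; I≈4.218297, D=e−e_prev≈-1.727484; u=0·(-0.884065)+3/2·4.218297+1/4·(-1.727484)≈5.895575; next y=-4/5·1.884065+1/4·5.895575≈-0.033358
n=8: y≈-0.033358, sp=1, e=sp−y≈1.033358; I≈5.251655, D=e−e_prev≈1.917423; u=0·1.033358+3/2·5.251655+1/4·1.917423≈8.356839; next y=-4/5·(-0.033358)+1/4·8.356839≈2.115896
n=9: y≈2.115896, sp=1, e=sp−y≈-1.115896; I≈4.135759, D=e−e_prev≈-2.149255; u=0·(-1.115896)+3/2·4.135759+1/4·(-2.149255)≈5.666325; next y=-4/5·2.115896+1/4·5.666325≈-0.276136
n=10: y≈-0.276136, sp=1, e=sp−y≈1.276136; I≈5.411895, D=e−e_prev≈2.392032; u=0·1.276136+3/2·5.411895+1/4·2.392032≈8.715851; next y=-4/5·(-0.276136)+1/4·8.715851≈2.399871
n=11: y≈2.399871, sp=1, e=sp−y≈-1.399871; I≈4.012024, D=e−e_prev≈-2.676007; u=0·(-1.399871)+3/2·4.012024+1/4·(-2.676007)≈5.349034; next y=-4/5·2.399871+1/4·5.349034≈-0.582639
n=12: y≈-0.582639, sp=1, e=sp−y≈1.582639; I≈5.594662, D=e−e_prev≈2.982510; u=0·1.582639+3/2·5.594662+1/4·2.982510≈9.137621; next y=-4/5·(-0.582639)+1/4·9.137621≈2.750516
n=13: y≈2.750516, sp=1, e=sp−y≈-1.750516; I≈3.844146, D=e−e_prev≈-3.333155; u=0·(-1.750516)+3/2·3.844146+1/4·(-3.333155)≈4.932930; next y=-4/5·2.750516+1/4·4.932930≈-0.967180

0 2 3.500 0.000
1 2 4.469 0.875
2 2 7.176 0.417
3 1 5.861 1.460
4 1 7.717 0.297
5 1 6.040 1.692
6 1 8.037 0.157
7 1 5.896 1.884
8 1 8.357 -0.033
9 1 5.666 2.116
10 1 8.716 -0.276
11 1 5.349 2.400
12 1 9.138 -0.583
13 1 4.933 2.751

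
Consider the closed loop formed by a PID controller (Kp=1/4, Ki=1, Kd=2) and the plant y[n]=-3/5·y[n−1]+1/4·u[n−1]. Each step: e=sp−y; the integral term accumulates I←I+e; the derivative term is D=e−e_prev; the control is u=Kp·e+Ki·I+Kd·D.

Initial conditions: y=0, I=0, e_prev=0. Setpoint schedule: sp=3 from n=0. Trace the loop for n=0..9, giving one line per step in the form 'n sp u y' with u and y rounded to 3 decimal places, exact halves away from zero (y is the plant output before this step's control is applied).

(exact arithmetic carried between steps; '≈' marks a value shown rounded to 6 d.p. or computed from one; I and e_prev carry over from the previous line; the table rounds u and y to 3 d.p., halves away from zero)
n=0: y=0, sp=3, e=sp−y=3; I=3, D=e−e_prev=3; u=1/4·3+1·3+2·3=9.75; next y=-3/5·0+1/4·9.75=2.4375
n=1: y=2.4375, sp=3, e=sp−y=0.5625; I=3.5625, D=e−e_prev=-2.4375; u=1/4·0.5625+1·3.5625+2·(-2.4375)=-1.171875; next y=-3/5·2.4375+1/4·(-1.171875)≈-1.755469
n=2: y≈-1.755469, sp=3, e=sp−y≈4.755469; I≈8.317969, D=e−e_prev≈4.192969; u=1/4·4.755469+1·8.317969+2·4.192969≈17.892773; next y=-3/5·(-1.755469)+1/4·17.892773≈5.526475
n=3: y≈5.526475, sp=3, e=sp−y≈-2.526475; I≈5.791494, D=e−e_prev≈-7.281943; u=1/4·(-2.526475)+1·5.791494+2·(-7.281943)≈-9.404011; next y=-3/5·5.526475+1/4·(-9.404011)≈-5.666888
n=4: y≈-5.666888, sp=3, e=sp−y≈8.666888; I≈14.458382, D=e−e_prev≈11.193362; u=1/4·8.666888+1·14.458382+2·11.193362≈39.011828; next y=-3/5·(-5.666888)+1/4·39.011828≈13.153090
n=5: y≈13.153090, sp=3, e=sp−y≈-10.153090; I≈4.305292, D=e−e_prev≈-18.819977; u=1/4·(-10.153090)+1·4.305292+2·(-18.819977)≈-35.872934; next y=-3/5·13.153090+1/4·(-35.872934)≈-16.860087
n=6: y≈-16.860087, sp=3, e=sp−y≈19.860087; I≈24.165380, D=e−e_prev≈30.013177; u=1/4·19.860087+1·24.165380+2·30.013177≈89.156755; next y=-3/5·(-16.860087)+1/4·89.156755≈32.405241
n=7: y≈32.405241, sp=3, e=sp−y≈-29.405241; I≈-5.239862, D=e−e_prev≈-49.265328; u=1/4·(-29.405241)+1·(-5.239862)+2·(-49.265328)≈-111.121829; next y=-3/5·32.405241+1/4·(-111.121829)≈-47.223602
n=8: y≈-47.223602, sp=3, e=sp−y≈50.223602; I≈44.983740, D=e−e_prev≈79.628843; u=1/4·50.223602+1·44.983740+2·79.628843≈216.797327; next y=-3/5·(-47.223602)+1/4·216.797327≈82.533493
n=9: y≈82.533493, sp=3, e=sp−y≈-79.533493; I≈-34.549753, D=e−e_prev≈-129.757095; u=1/4·(-79.533493)+1·(-34.549753)+2·(-129.757095)≈-313.947316; next y=-3/5·82.533493+1/4·(-313.947316)≈-128.006925

0 3 9.750 0.000
1 3 -1.172 2.438
2 3 17.893 -1.755
3 3 -9.404 5.526
4 3 39.012 -5.667
5 3 -35.873 13.153
6 3 89.157 -16.860
7 3 -111.122 32.405
8 3 216.797 -47.224
9 3 -313.947 82.533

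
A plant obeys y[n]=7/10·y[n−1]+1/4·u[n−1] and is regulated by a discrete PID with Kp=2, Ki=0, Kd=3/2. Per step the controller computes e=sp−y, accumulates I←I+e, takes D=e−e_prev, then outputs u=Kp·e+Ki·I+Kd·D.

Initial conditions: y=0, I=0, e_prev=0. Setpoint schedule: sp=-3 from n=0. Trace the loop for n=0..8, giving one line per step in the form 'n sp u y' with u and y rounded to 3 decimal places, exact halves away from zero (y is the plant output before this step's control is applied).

0 -3 -10.500 0.000
1 -3 3.188 -2.625
2 -3 -6.295 -1.041
3 -3 0.497 -2.302
4 -3 -4.248 -1.487
5 -3 -0.870 -2.103
6 -3 -3.241 -1.690
7 -3 -1.559 -1.993
8 -3 -2.742 -1.785

(exact arithmetic carried between steps; '≈' marks a value shown rounded to 6 d.p. or computed from one; I and e_prev carry over from the previous line; the table rounds u and y to 3 d.p., halves away from zero)
n=0: y=0, sp=-3, e=sp−y=-3; I=-3, D=e−e_prev=-3; u=2·(-3)+0·(-3)+3/2·(-3)=-10.5; next y=7/10·0+1/4·(-10.5)=-2.625
n=1: y=-2.625, sp=-3, e=sp−y=-0.375; I=-3.375, D=e−e_prev=2.625; u=2·(-0.375)+0·(-3.375)+3/2·2.625=3.1875; next y=7/10·(-2.625)+1/4·3.1875=-1.040625
n=2: y=-1.040625, sp=-3, e=sp−y=-1.959375; I=-5.334375, D=e−e_prev=-1.584375; u=2·(-1.959375)+0·(-5.334375)+3/2·(-1.584375)≈-6.295313; next y=7/10·(-1.040625)+1/4·(-6.295313)≈-2.302266
n=3: y≈-2.302266, sp=-3, e=sp−y≈-0.697734; I≈-6.032109, D=e−e_prev≈1.261641; u=2·(-0.697734)+0·(-6.032109)+3/2·1.261641≈0.496992; next y=7/10·(-2.302266)+1/4·0.496992≈-1.487338
n=4: y≈-1.487338, sp=-3, e=sp−y≈-1.512662; I≈-7.544771, D=e−e_prev≈-0.814928; u=2·(-1.512662)+0·(-7.544771)+3/2·(-0.814928)≈-4.247716; next y=7/10·(-1.487338)+1/4·(-4.247716)≈-2.103065
n=5: y≈-2.103065, sp=-3, e=sp−y≈-0.896935; I≈-8.441706, D=e−e_prev≈0.615728; u=2·(-0.896935)+0·(-8.441706)+3/2·0.615728≈-0.870278; next y=7/10·(-2.103065)+1/4·(-0.870278)≈-1.689715
n=6: y≈-1.689715, sp=-3, e=sp−y≈-1.310285; I≈-9.751991, D=e−e_prev≈-0.413350; u=2·(-1.310285)+0·(-9.751991)+3/2·(-0.413350)≈-3.240595; next y=7/10·(-1.689715)+1/4·(-3.240595)≈-1.992949
n=7: y≈-1.992949, sp=-3, e=sp−y≈-1.007051; I≈-10.759041, D=e−e_prev≈0.303234; u=2·(-1.007051)+0·(-10.759041)+3/2·0.303234≈-1.559250; next y=7/10·(-1.992949)+1/4·(-1.559250)≈-1.784877
n=8: y≈-1.784877, sp=-3, e=sp−y≈-1.215123; I≈-11.974164, D=e−e_prev≈-0.208072; u=2·(-1.215123)+0·(-11.974164)+3/2·(-0.208072)≈-2.742354; next y=7/10·(-1.784877)+1/4·(-2.742354)≈-1.935003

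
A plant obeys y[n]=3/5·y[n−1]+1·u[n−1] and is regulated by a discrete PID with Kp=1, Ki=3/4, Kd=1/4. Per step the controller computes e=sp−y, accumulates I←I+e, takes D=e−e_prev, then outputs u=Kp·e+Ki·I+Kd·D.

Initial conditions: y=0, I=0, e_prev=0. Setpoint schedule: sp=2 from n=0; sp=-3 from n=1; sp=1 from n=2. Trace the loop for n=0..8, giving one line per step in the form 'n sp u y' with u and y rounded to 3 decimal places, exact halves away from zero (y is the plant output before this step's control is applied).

0 2 4.000 0.000
1 -3 -13.000 4.000
2 1 21.200 -10.600
3 1 -25.630 14.840
4 1 33.482 -16.726
5 1 -41.460 23.446
6 1 53.425 -27.392
7 1 -66.754 36.990
8 1 85.449 -44.560

(exact arithmetic carried between steps; '≈' marks a value shown rounded to 6 d.p. or computed from one; I and e_prev carry over from the previous line; the table rounds u and y to 3 d.p., halves away from zero)
n=0: y=0, sp=2, e=sp−y=2; I=2, D=e−e_prev=2; u=1·2+3/4·2+1/4·2=4; next y=3/5·0+1·4=4
n=1: y=4, sp=-3, e=sp−y=-7; I=-5, D=e−e_prev=-9; u=1·(-7)+3/4·(-5)+1/4·(-9)=-13; next y=3/5·4+1·(-13)=-10.6
n=2: y=-10.6, sp=1, e=sp−y=11.6; I=6.6, D=e−e_prev=18.6; u=1·11.6+3/4·6.6+1/4·18.6=21.2; next y=3/5·(-10.6)+1·21.2=14.84
n=3: y=14.84, sp=1, e=sp−y=-13.84; I=-7.24, D=e−e_prev=-25.44; u=1·(-13.84)+3/4·(-7.24)+1/4·(-25.44)=-25.63; next y=3/5·14.84+1·(-25.63)=-16.726
n=4: y=-16.726, sp=1, e=sp−y=17.726; I=10.486, D=e−e_prev=31.566; u=1·17.726+3/4·10.486+1/4·31.566=33.482; next y=3/5·(-16.726)+1·33.482=23.4464
n=5: y=23.4464, sp=1, e=sp−y=-22.4464; I=-11.9604, D=e−e_prev=-40.1724; u=1·(-22.4464)+3/4·(-11.9604)+1/4·(-40.1724)=-41.4598; next y=3/5·23.4464+1·(-41.4598)=-27.39196
n=6: y=-27.39196, sp=1, e=sp−y=28.39196; I=16.43156, D=e−e_prev=50.83836; u=1·28.39196+3/4·16.43156+1/4·50.83836=53.42522; next y=3/5·(-27.39196)+1·53.42522=36.990044
n=7: y=36.990044, sp=1, e=sp−y=-35.990044; I=-19.558484, D=e−e_prev=-64.382004; u=1·(-35.990044)+3/4·(-19.558484)+1/4·(-64.382004)=-66.754408; next y=3/5·36.990044+1·(-66.754408)≈-44.560382
n=8: y≈-44.560382, sp=1, e=sp−y≈45.560382; I≈26.001898, D=e−e_prev≈81.550426; u=1·45.560382+3/4·26.001898+1/4·81.550426≈85.449411; next y=3/5·(-44.560382)+1·85.449411≈58.713182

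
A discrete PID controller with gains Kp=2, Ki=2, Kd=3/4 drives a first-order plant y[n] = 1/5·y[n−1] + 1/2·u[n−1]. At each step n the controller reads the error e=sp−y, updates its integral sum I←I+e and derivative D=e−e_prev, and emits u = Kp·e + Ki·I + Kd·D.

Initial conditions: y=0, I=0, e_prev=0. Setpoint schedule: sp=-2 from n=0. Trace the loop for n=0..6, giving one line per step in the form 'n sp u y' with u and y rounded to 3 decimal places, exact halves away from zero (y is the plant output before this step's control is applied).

(exact arithmetic carried between steps; '≈' marks a value shown rounded to 6 d.p. or computed from one; I and e_prev carry over from the previous line; the table rounds u and y to 3 d.p., halves away from zero)
n=0: y=0, sp=-2, e=sp−y=-2; I=-2, D=e−e_prev=-2; u=2·(-2)+2·(-2)+3/4·(-2)=-9.5; next y=1/5·0+1/2·(-9.5)=-4.75
n=1: y=-4.75, sp=-2, e=sp−y=2.75; I=0.75, D=e−e_prev=4.75; u=2·2.75+2·0.75+3/4·4.75=10.5625; next y=1/5·(-4.75)+1/2·10.5625=4.33125
n=2: y=4.33125, sp=-2, e=sp−y=-6.33125; I=-5.58125, D=e−e_prev=-9.08125; u=2·(-6.33125)+2·(-5.58125)+3/4·(-9.08125)≈-30.635938; next y=1/5·4.33125+1/2·(-30.635938)≈-14.451719
n=3: y≈-14.451719, sp=-2, e=sp−y≈12.451719; I≈6.870469, D=e−e_prev≈18.782969; u=2·12.451719+2·6.870469+3/4·18.782969≈52.731602; next y=1/5·(-14.451719)+1/2·52.731602≈23.475457
n=4: y≈23.475457, sp=-2, e=sp−y≈-25.475457; I≈-18.604988, D=e−e_prev≈-37.927176; u=2·(-25.475457)+2·(-18.604988)+3/4·(-37.927176)≈-116.606272; next y=1/5·23.475457+1/2·(-116.606272)≈-53.608045
n=5: y≈-53.608045, sp=-2, e=sp−y≈51.608045; I≈33.003057, D=e−e_prev≈77.083502; u=2·51.608045+2·33.003057+3/4·77.083502≈227.034829; next y=1/5·(-53.608045)+1/2·227.034829≈102.795806
n=6: y≈102.795806, sp=-2, e=sp−y≈-104.795806; I≈-71.792749, D=e−e_prev≈-156.403850; u=2·(-104.795806)+2·(-71.792749)+3/4·(-156.403850)≈-470.479997; next y=1/5·102.795806+1/2·(-470.479997)≈-214.680837

0 -2 -9.500 0.000
1 -2 10.563 -4.750
2 -2 -30.636 4.331
3 -2 52.732 -14.452
4 -2 -116.606 23.475
5 -2 227.035 -53.608
6 -2 -470.480 102.796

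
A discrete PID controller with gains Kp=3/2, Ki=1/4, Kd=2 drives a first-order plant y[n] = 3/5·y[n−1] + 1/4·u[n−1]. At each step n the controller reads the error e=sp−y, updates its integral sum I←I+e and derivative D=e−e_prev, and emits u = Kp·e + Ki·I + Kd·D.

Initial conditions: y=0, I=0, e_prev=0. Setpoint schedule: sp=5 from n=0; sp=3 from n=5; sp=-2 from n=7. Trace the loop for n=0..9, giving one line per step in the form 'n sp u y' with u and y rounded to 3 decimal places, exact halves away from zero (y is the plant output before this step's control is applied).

0 5 18.750 0.000
1 5 -7.578 4.688
2 5 16.011 0.918
3 5 -4.141 4.553
4 5 13.954 1.697
5 3 -8.970 4.507
6 3 15.442 0.461
7 -2 -24.548 4.137
8 -2 20.489 -3.655
9 -2 -19.372 2.930

(exact arithmetic carried between steps; '≈' marks a value shown rounded to 6 d.p. or computed from one; I and e_prev carry over from the previous line; the table rounds u and y to 3 d.p., halves away from zero)
n=0: y=0, sp=5, e=sp−y=5; I=5, D=e−e_prev=5; u=3/2·5+1/4·5+2·5=18.75; next y=3/5·0+1/4·18.75=4.6875
n=1: y=4.6875, sp=5, e=sp−y=0.3125; I=5.3125, D=e−e_prev=-4.6875; u=3/2·0.3125+1/4·5.3125+2·(-4.6875)=-7.578125; next y=3/5·4.6875+1/4·(-7.578125)≈0.917969
n=2: y≈0.917969, sp=5, e=sp−y≈4.082031; I≈9.394531, D=e−e_prev≈3.769531; u=3/2·4.082031+1/4·9.394531+2·3.769531≈16.010742; next y=3/5·0.917969+1/4·16.010742≈4.553467
n=3: y≈4.553467, sp=5, e=sp−y≈0.446533; I≈9.841064, D=e−e_prev≈-3.635498; u=3/2·0.446533+1/4·9.841064+2·(-3.635498)≈-4.140930; next y=3/5·4.553467+1/4·(-4.140930)≈1.696848
n=4: y≈1.696848, sp=5, e=sp−y≈3.303152; I≈13.144217, D=e−e_prev≈2.856619; u=3/2·3.303152+1/4·13.144217+2·2.856619≈13.954021; next y=3/5·1.696848+1/4·13.954021≈4.506614
n=5: y≈4.506614, sp=3, e=sp−y≈-1.506614; I≈11.637603, D=e−e_prev≈-4.809766; u=3/2·(-1.506614)+1/4·11.637603+2·(-4.809766)≈-8.970053; next y=3/5·4.506614+1/4·(-8.970053)≈0.461455
n=6: y≈0.461455, sp=3, e=sp−y≈2.538545; I≈14.176148, D=e−e_prev≈4.045159; u=3/2·2.538545+1/4·14.176148+2·4.045159≈15.442172; next y=3/5·0.461455+1/4·15.442172≈4.137416
n=7: y≈4.137416, sp=-2, e=sp−y≈-6.137416; I≈8.038732, D=e−e_prev≈-8.675961; u=3/2·(-6.137416)+1/4·8.038732+2·(-8.675961)≈-24.548363; next y=3/5·4.137416+1/4·(-24.548363)≈-3.654641
n=8: y≈-3.654641, sp=-2, e=sp−y≈1.654641; I≈9.693373, D=e−e_prev≈7.792057; u=3/2·1.654641+1/4·9.693373+2·7.792057≈20.489419; next y=3/5·(-3.654641)+1/4·20.489419≈2.929570
n=9: y≈2.929570, sp=-2, e=sp−y≈-4.929570; I≈4.763803, D=e−e_prev≈-6.584211; u=3/2·(-4.929570)+1/4·4.763803+2·(-6.584211)≈-19.371827; next y=3/5·2.929570+1/4·(-19.371827)≈-3.085215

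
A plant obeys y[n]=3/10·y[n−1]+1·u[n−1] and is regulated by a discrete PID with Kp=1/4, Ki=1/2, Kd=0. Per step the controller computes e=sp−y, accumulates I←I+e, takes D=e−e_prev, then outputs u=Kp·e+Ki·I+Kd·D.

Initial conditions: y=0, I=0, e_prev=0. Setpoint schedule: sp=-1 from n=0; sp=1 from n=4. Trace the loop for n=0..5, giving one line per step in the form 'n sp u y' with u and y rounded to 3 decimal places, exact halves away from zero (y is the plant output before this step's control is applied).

(exact arithmetic carried between steps; '≈' marks a value shown rounded to 6 d.p. or computed from one; I and e_prev carry over from the previous line; the table rounds u and y to 3 d.p., halves away from zero)
n=0: y=0, sp=-1, e=sp−y=-1; I=-1, D=e−e_prev=-1; u=1/4·(-1)+1/2·(-1)+0·(-1)=-0.75; next y=3/10·0+1·(-0.75)=-0.75
n=1: y=-0.75, sp=-1, e=sp−y=-0.25; I=-1.25, D=e−e_prev=0.75; u=1/4·(-0.25)+1/2·(-1.25)+0·0.75=-0.6875; next y=3/10·(-0.75)+1·(-0.6875)=-0.9125
n=2: y=-0.9125, sp=-1, e=sp−y=-0.0875; I=-1.3375, D=e−e_prev=0.1625; u=1/4·(-0.0875)+1/2·(-1.3375)+0·0.1625=-0.690625; next y=3/10·(-0.9125)+1·(-0.690625)=-0.964375
n=3: y=-0.964375, sp=-1, e=sp−y=-0.035625; I=-1.373125, D=e−e_prev=0.051875; u=1/4·(-0.035625)+1/2·(-1.373125)+0·0.051875≈-0.695469; next y=3/10·(-0.964375)+1·(-0.695469)≈-0.984781
n=4: y≈-0.984781, sp=1, e=sp−y≈1.984781; I≈0.611656, D=e−e_prev≈2.020406; u=1/4·1.984781+1/2·0.611656+0·2.020406≈0.802023; next y=3/10·(-0.984781)+1·0.802023≈0.506589
n=5: y≈0.506589, sp=1, e=sp−y≈0.493411; I≈1.105067, D=e−e_prev≈-1.491370; u=1/4·0.493411+1/2·1.105067+0·(-1.491370)≈0.675886; next y=3/10·0.506589+1·0.675886≈0.827863

0 -1 -0.750 0.000
1 -1 -0.688 -0.750
2 -1 -0.691 -0.913
3 -1 -0.695 -0.964
4 1 0.802 -0.985
5 1 0.676 0.507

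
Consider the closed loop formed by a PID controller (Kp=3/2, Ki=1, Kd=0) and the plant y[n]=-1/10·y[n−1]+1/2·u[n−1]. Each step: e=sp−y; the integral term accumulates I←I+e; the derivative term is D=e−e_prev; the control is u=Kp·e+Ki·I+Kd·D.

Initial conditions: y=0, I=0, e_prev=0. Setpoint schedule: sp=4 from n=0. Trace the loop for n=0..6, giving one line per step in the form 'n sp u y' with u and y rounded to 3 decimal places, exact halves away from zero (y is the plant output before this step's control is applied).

(exact arithmetic carried between steps; '≈' marks a value shown rounded to 6 d.p. or computed from one; I and e_prev carry over from the previous line; the table rounds u and y to 3 d.p., halves away from zero)
n=0: y=0, sp=4, e=sp−y=4; I=4, D=e−e_prev=4; u=3/2·4+1·4+0·4=10; next y=-1/10·0+1/2·10=5
n=1: y=5, sp=4, e=sp−y=-1; I=3, D=e−e_prev=-5; u=3/2·(-1)+1·3+0·(-5)=1.5; next y=-1/10·5+1/2·1.5=0.25
n=2: y=0.25, sp=4, e=sp−y=3.75; I=6.75, D=e−e_prev=4.75; u=3/2·3.75+1·6.75+0·4.75=12.375; next y=-1/10·0.25+1/2·12.375=6.1625
n=3: y=6.1625, sp=4, e=sp−y=-2.1625; I=4.5875, D=e−e_prev=-5.9125; u=3/2·(-2.1625)+1·4.5875+0·(-5.9125)=1.34375; next y=-1/10·6.1625+1/2·1.34375=0.055625
n=4: y=0.055625, sp=4, e=sp−y=3.944375; I=8.531875, D=e−e_prev=6.106875; u=3/2·3.944375+1·8.531875+0·6.106875≈14.448438; next y=-1/10·0.055625+1/2·14.448438≈7.218656
n=5: y≈7.218656, sp=4, e=sp−y≈-3.218656; I≈5.313219, D=e−e_prev≈-7.163031; u=3/2·(-3.218656)+1·5.313219+0·(-7.163031)≈0.485234; next y=-1/10·7.218656+1/2·0.485234≈-0.479248
n=6: y≈-0.479248, sp=4, e=sp−y≈4.479248; I≈9.792467, D=e−e_prev≈7.697905; u=3/2·4.479248+1·9.792467+0·7.697905≈16.511340; next y=-1/10·(-0.479248)+1/2·16.511340≈8.303595

0 4 10.000 0.000
1 4 1.500 5.000
2 4 12.375 0.250
3 4 1.344 6.163
4 4 14.448 0.056
5 4 0.485 7.219
6 4 16.511 -0.479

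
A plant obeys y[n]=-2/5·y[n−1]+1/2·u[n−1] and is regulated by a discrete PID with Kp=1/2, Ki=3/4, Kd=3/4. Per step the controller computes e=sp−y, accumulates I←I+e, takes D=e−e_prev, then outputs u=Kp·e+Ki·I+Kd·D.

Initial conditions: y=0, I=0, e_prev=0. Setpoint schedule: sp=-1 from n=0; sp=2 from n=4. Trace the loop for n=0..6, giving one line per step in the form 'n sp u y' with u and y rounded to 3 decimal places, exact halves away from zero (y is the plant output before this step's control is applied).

(exact arithmetic carried between steps; '≈' marks a value shown rounded to 6 d.p. or computed from one; I and e_prev carry over from the previous line; the table rounds u and y to 3 d.p., halves away from zero)
n=0: y=0, sp=-1, e=sp−y=-1; I=-1, D=e−e_prev=-1; u=1/2·(-1)+3/4·(-1)+3/4·(-1)=-2; next y=-2/5·0+1/2·(-2)=-1
n=1: y=-1, sp=-1, e=sp−y=0; I=-1, D=e−e_prev=1; u=1/2·0+3/4·(-1)+3/4·1=0; next y=-2/5·(-1)+1/2·0=0.4
n=2: y=0.4, sp=-1, e=sp−y=-1.4; I=-2.4, D=e−e_prev=-1.4; u=1/2·(-1.4)+3/4·(-2.4)+3/4·(-1.4)=-3.55; next y=-2/5·0.4+1/2·(-3.55)=-1.935
n=3: y=-1.935, sp=-1, e=sp−y=0.935; I=-1.465, D=e−e_prev=2.335; u=1/2·0.935+3/4·(-1.465)+3/4·2.335=1.12; next y=-2/5·(-1.935)+1/2·1.12=1.334
n=4: y=1.334, sp=2, e=sp−y=0.666; I=-0.799, D=e−e_prev=-0.269; u=1/2·0.666+3/4·(-0.799)+3/4·(-0.269)=-0.468; next y=-2/5·1.334+1/2·(-0.468)=-0.7676
n=5: y=-0.7676, sp=2, e=sp−y=2.7676; I=1.9686, D=e−e_prev=2.1016; u=1/2·2.7676+3/4·1.9686+3/4·2.1016=4.43645; next y=-2/5·(-0.7676)+1/2·4.43645=2.525265
n=6: y=2.525265, sp=2, e=sp−y=-0.525265; I=1.443335, D=e−e_prev=-3.292865; u=1/2·(-0.525265)+3/4·1.443335+3/4·(-3.292865)=-1.64978; next y=-2/5·2.525265+1/2·(-1.64978)=-1.834996

0 -1 -2.000 0.000
1 -1 0.000 -1.000
2 -1 -3.550 0.400
3 -1 1.120 -1.935
4 2 -0.468 1.334
5 2 4.436 -0.768
6 2 -1.650 2.525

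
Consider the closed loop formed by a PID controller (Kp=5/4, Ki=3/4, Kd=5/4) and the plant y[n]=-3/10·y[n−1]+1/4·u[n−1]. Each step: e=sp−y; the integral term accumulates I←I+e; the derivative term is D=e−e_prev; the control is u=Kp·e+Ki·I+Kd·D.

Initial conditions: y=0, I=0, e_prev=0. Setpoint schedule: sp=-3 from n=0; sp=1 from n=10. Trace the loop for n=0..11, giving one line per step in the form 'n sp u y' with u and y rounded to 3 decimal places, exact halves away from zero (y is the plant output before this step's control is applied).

0 -3 -9.750 0.000
1 -3 -0.328 -2.438
2 -3 -13.829 0.649
3 -3 1.272 -3.652
4 -3 -20.079 1.413
5 -3 5.229 -5.444
6 -3 -28.758 2.940
7 -3 13.055 -8.072
8 -3 -41.616 5.685
9 -3 26.900 -12.109
10 1 -48.530 10.358
11 1 50.728 -15.240

(exact arithmetic carried between steps; '≈' marks a value shown rounded to 6 d.p. or computed from one; I and e_prev carry over from the previous line; the table rounds u and y to 3 d.p., halves away from zero)
n=0: y=0, sp=-3, e=sp−y=-3; I=-3, D=e−e_prev=-3; u=5/4·(-3)+3/4·(-3)+5/4·(-3)=-9.75; next y=-3/10·0+1/4·(-9.75)=-2.4375
n=1: y=-2.4375, sp=-3, e=sp−y=-0.5625; I=-3.5625, D=e−e_prev=2.4375; u=5/4·(-0.5625)+3/4·(-3.5625)+5/4·2.4375=-0.328125; next y=-3/10·(-2.4375)+1/4·(-0.328125)≈0.649219
n=2: y≈0.649219, sp=-3, e=sp−y≈-3.649219; I≈-7.211719, D=e−e_prev≈-3.086719; u=5/4·(-3.649219)+3/4·(-7.211719)+5/4·(-3.086719)≈-13.828711; next y=-3/10·0.649219+1/4·(-13.828711)≈-3.651943
n=3: y≈-3.651943, sp=-3, e=sp−y≈0.651943; I≈-6.559775, D=e−e_prev≈4.301162; u=5/4·0.651943+3/4·(-6.559775)+5/4·4.301162≈1.271550; next y=-3/10·(-3.651943)+1/4·1.271550≈1.413471
n=4: y≈1.413471, sp=-3, e=sp−y≈-4.413471; I≈-10.973246, D=e−e_prev≈-5.065414; u=5/4·(-4.413471)+3/4·(-10.973246)+5/4·(-5.065414)≈-20.078540; next y=-3/10·1.413471+1/4·(-20.078540)≈-5.443676
n=5: y≈-5.443676, sp=-3, e=sp−y≈2.443676; I≈-8.529570, D=e−e_prev≈6.857147; u=5/4·2.443676+3/4·(-8.529570)+5/4·6.857147≈5.228851; next y=-3/10·(-5.443676)+1/4·5.228851≈2.940316
n=6: y≈2.940316, sp=-3, e=sp−y≈-5.940316; I≈-14.469885, D=e−e_prev≈-8.383992; u=5/4·(-5.940316)+3/4·(-14.469885)+5/4·(-8.383992)≈-28.757799; next y=-3/10·2.940316+1/4·(-28.757799)≈-8.071544
n=7: y≈-8.071544, sp=-3, e=sp−y≈5.071544; I≈-9.398341, D=e−e_prev≈11.011860; u=5/4·5.071544+3/4·(-9.398341)+5/4·11.011860≈13.055500; next y=-3/10·(-8.071544)+1/4·13.055500≈5.685338
n=8: y≈5.685338, sp=-3, e=sp−y≈-8.685338; I≈-18.083679, D=e−e_prev≈-13.756883; u=5/4·(-8.685338)+3/4·(-18.083679)+5/4·(-13.756883)≈-41.615536; next y=-3/10·5.685338+1/4·(-41.615536)≈-12.109485
n=9: y≈-12.109485, sp=-3, e=sp−y≈9.109485; I≈-8.974194, D=e−e_prev≈17.794824; u=5/4·9.109485+3/4·(-8.974194)+5/4·17.794824≈26.899741; next y=-3/10·(-12.109485)+1/4·26.899741≈10.357781
n=10: y≈10.357781, sp=1, e=sp−y≈-9.357781; I≈-18.331975, D=e−e_prev≈-18.467266; u=5/4·(-9.357781)+3/4·(-18.331975)+5/4·(-18.467266)≈-48.530290; next y=-3/10·10.357781+1/4·(-48.530290)≈-15.239907
n=11: y≈-15.239907, sp=1, e=sp−y≈16.239907; I≈-2.092068, D=e−e_prev≈25.597688; u=5/4·16.239907+3/4·(-2.092068)+5/4·25.597688≈50.727942; next y=-3/10·(-15.239907)+1/4·50.727942≈17.253957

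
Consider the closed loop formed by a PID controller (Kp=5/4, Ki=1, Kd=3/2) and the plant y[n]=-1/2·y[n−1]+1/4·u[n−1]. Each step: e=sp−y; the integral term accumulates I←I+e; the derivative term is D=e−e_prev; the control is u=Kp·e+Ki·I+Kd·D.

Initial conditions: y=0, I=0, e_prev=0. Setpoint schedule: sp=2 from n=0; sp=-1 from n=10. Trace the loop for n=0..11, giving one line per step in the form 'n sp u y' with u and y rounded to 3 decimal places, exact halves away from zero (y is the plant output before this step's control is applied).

0 2 7.500 0.000
1 2 -0.531 1.875
2 2 13.451 -1.070
3 2 -6.527 3.898
4 2 27.072 -3.581
5 2 -24.088 8.559
6 2 58.287 -10.301
7 2 -70.289 19.722
8 2 133.858 -27.433
9 2 -187.247 47.181
10 -1 309.182 -70.402
11 -1 -479.163 112.497

(exact arithmetic carried between steps; '≈' marks a value shown rounded to 6 d.p. or computed from one; I and e_prev carry over from the previous line; the table rounds u and y to 3 d.p., halves away from zero)
n=0: y=0, sp=2, e=sp−y=2; I=2, D=e−e_prev=2; u=5/4·2+1·2+3/2·2=7.5; next y=-1/2·0+1/4·7.5=1.875
n=1: y=1.875, sp=2, e=sp−y=0.125; I=2.125, D=e−e_prev=-1.875; u=5/4·0.125+1·2.125+3/2·(-1.875)=-0.53125; next y=-1/2·1.875+1/4·(-0.53125)≈-1.070313
n=2: y≈-1.070313, sp=2, e=sp−y≈3.070313; I≈5.195313, D=e−e_prev≈2.945313; u=5/4·3.070313+1·5.195313+3/2·2.945313≈13.451172; next y=-1/2·(-1.070313)+1/4·13.451172≈3.897949
n=3: y≈3.897949, sp=2, e=sp−y≈-1.897949; I≈3.297363, D=e−e_prev≈-4.968262; u=5/4·(-1.897949)+1·3.297363+3/2·(-4.968262)≈-6.527466; next y=-1/2·3.897949+1/4·(-6.527466)≈-3.580841
n=4: y≈-3.580841, sp=2, e=sp−y≈5.580841; I≈8.878204, D=e−e_prev≈7.478790; u=5/4·5.580841+1·8.878204+3/2·7.478790≈27.072441; next y=-1/2·(-3.580841)+1/4·27.072441≈8.558531
n=5: y≈8.558531, sp=2, e=sp−y≈-6.558531; I≈2.319674, D=e−e_prev≈-12.139372; u=5/4·(-6.558531)+1·2.319674+3/2·(-12.139372)≈-24.087548; next y=-1/2·8.558531+1/4·(-24.087548)≈-10.301152
n=6: y≈-10.301152, sp=2, e=sp−y≈12.301152; I≈14.620826, D=e−e_prev≈18.859683; u=5/4·12.301152+1·14.620826+3/2·18.859683≈58.286791; next y=-1/2·(-10.301152)+1/4·58.286791≈19.722274
n=7: y≈19.722274, sp=2, e=sp−y≈-17.722274; I≈-3.101448, D=e−e_prev≈-30.023426; u=5/4·(-17.722274)+1·(-3.101448)+3/2·(-30.023426)≈-70.289430; next y=-1/2·19.722274+1/4·(-70.289430)≈-27.433494
n=8: y≈-27.433494, sp=2, e=sp−y≈29.433494; I≈26.332046, D=e−e_prev≈47.155768; u=5/4·29.433494+1·26.332046+3/2·47.155768≈133.857567; next y=-1/2·(-27.433494)+1/4·133.857567≈47.181139
n=9: y≈47.181139, sp=2, e=sp−y≈-45.181139; I≈-18.849093, D=e−e_prev≈-74.614633; u=5/4·(-45.181139)+1·(-18.849093)+3/2·(-74.614633)≈-187.247466; next y=-1/2·47.181139+1/4·(-187.247466)≈-70.402436
n=10: y≈-70.402436, sp=-1, e=sp−y≈69.402436; I≈50.553344, D=e−e_prev≈114.583575; u=5/4·69.402436+1·50.553344+3/2·114.583575≈309.181751; next y=-1/2·(-70.402436)+1/4·309.181751≈112.496656
n=11: y≈112.496656, sp=-1, e=sp−y≈-113.496656; I≈-62.943312, D=e−e_prev≈-182.899092; u=5/4·(-113.496656)+1·(-62.943312)+3/2·(-182.899092)≈-479.162770; next y=-1/2·112.496656+1/4·(-479.162770)≈-176.039020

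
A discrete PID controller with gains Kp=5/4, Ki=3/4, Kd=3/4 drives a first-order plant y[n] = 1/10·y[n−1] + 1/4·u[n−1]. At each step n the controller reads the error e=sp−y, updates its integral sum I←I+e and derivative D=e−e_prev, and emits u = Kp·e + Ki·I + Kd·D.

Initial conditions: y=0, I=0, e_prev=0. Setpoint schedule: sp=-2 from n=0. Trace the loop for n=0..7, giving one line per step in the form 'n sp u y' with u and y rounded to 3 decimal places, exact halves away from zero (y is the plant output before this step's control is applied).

0 -2 -5.500 0.000
1 -2 -1.719 -1.375
2 -2 -5.440 -0.567
3 -2 -3.573 -1.417
4 -2 -5.698 -1.035
5 -2 -4.779 -1.528
6 -2 -5.999 -1.348
7 -2 -5.564 -1.634

(exact arithmetic carried between steps; '≈' marks a value shown rounded to 6 d.p. or computed from one; I and e_prev carry over from the previous line; the table rounds u and y to 3 d.p., halves away from zero)
n=0: y=0, sp=-2, e=sp−y=-2; I=-2, D=e−e_prev=-2; u=5/4·(-2)+3/4·(-2)+3/4·(-2)=-5.5; next y=1/10·0+1/4·(-5.5)=-1.375
n=1: y=-1.375, sp=-2, e=sp−y=-0.625; I=-2.625, D=e−e_prev=1.375; u=5/4·(-0.625)+3/4·(-2.625)+3/4·1.375=-1.71875; next y=1/10·(-1.375)+1/4·(-1.71875)≈-0.567188
n=2: y≈-0.567188, sp=-2, e=sp−y≈-1.432813; I≈-4.057813, D=e−e_prev≈-0.807813; u=5/4·(-1.432813)+3/4·(-4.057813)+3/4·(-0.807813)≈-5.440234; next y=1/10·(-0.567188)+1/4·(-5.440234)≈-1.416777
n=3: y≈-1.416777, sp=-2, e=sp−y≈-0.583223; I≈-4.641035, D=e−e_prev≈0.849590; u=5/4·(-0.583223)+3/4·(-4.641035)+3/4·0.849590≈-3.572612; next y=1/10·(-1.416777)+1/4·(-3.572612)≈-1.034831
n=4: y≈-1.034831, sp=-2, e=sp−y≈-0.965169; I≈-5.606204, D=e−e_prev≈-0.381947; u=5/4·(-0.965169)+3/4·(-5.606204)+3/4·(-0.381947)≈-5.697575; next y=1/10·(-1.034831)+1/4·(-5.697575)≈-1.527877
n=5: y≈-1.527877, sp=-2, e=sp−y≈-0.472123; I≈-6.078328, D=e−e_prev≈0.493046; u=5/4·(-0.472123)+3/4·(-6.078328)+3/4·0.493046≈-4.779115; next y=1/10·(-1.527877)+1/4·(-4.779115)≈-1.347567
n=6: y≈-1.347567, sp=-2, e=sp−y≈-0.652433; I≈-6.730761, D=e−e_prev≈-0.180310; u=5/4·(-0.652433)+3/4·(-6.730761)+3/4·(-0.180310)≈-5.998845; next y=1/10·(-1.347567)+1/4·(-5.998845)≈-1.634468
n=7: y≈-1.634468, sp=-2, e=sp−y≈-0.365532; I≈-7.096293, D=e−e_prev≈0.286901; u=5/4·(-0.365532)+3/4·(-7.096293)+3/4·0.286901≈-5.563959; next y=1/10·(-1.634468)+1/4·(-5.563959)≈-1.554436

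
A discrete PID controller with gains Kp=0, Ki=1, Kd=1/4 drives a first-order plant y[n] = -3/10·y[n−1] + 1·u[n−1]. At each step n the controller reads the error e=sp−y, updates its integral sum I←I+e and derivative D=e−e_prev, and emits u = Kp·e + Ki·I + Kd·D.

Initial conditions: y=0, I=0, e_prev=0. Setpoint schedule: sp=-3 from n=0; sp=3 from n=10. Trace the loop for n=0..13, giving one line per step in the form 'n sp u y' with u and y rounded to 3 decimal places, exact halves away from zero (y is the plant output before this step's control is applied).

(exact arithmetic carried between steps; '≈' marks a value shown rounded to 6 d.p. or computed from one; I and e_prev carry over from the previous line; the table rounds u and y to 3 d.p., halves away from zero)
n=0: y=0, sp=-3, e=sp−y=-3; I=-3, D=e−e_prev=-3; u=0·(-3)+1·(-3)+1/4·(-3)=-3.75; next y=-3/10·0+1·(-3.75)=-3.75
n=1: y=-3.75, sp=-3, e=sp−y=0.75; I=-2.25, D=e−e_prev=3.75; u=0·0.75+1·(-2.25)+1/4·3.75=-1.3125; next y=-3/10·(-3.75)+1·(-1.3125)=-0.1875
n=2: y=-0.1875, sp=-3, e=sp−y=-2.8125; I=-5.0625, D=e−e_prev=-3.5625; u=0·(-2.8125)+1·(-5.0625)+1/4·(-3.5625)=-5.953125; next y=-3/10·(-0.1875)+1·(-5.953125)=-5.896875
n=3: y=-5.896875, sp=-3, e=sp−y=2.896875; I=-2.165625, D=e−e_prev=5.709375; u=0·2.896875+1·(-2.165625)+1/4·5.709375≈-0.738281; next y=-3/10·(-5.896875)+1·(-0.738281)≈1.030781
n=4: y≈1.030781, sp=-3, e=sp−y≈-4.030781; I≈-6.196406, D=e−e_prev≈-6.927656; u=0·(-4.030781)+1·(-6.196406)+1/4·(-6.927656)≈-7.928320; next y=-3/10·1.030781+1·(-7.928320)≈-8.237555
n=5: y≈-8.237555, sp=-3, e=sp−y≈5.237555; I≈-0.958852, D=e−e_prev≈9.268336; u=0·5.237555+1·(-0.958852)+1/4·9.268336≈1.358232; next y=-3/10·(-8.237555)+1·1.358232≈3.829499
n=6: y≈3.829499, sp=-3, e=sp−y≈-6.829499; I≈-7.788350, D=e−e_prev≈-12.067054; u=0·(-6.829499)+1·(-7.788350)+1/4·(-12.067054)≈-10.805114; next y=-3/10·3.829499+1·(-10.805114)≈-11.953963
n=7: y≈-11.953963, sp=-3, e=sp−y≈8.953963; I≈1.165613, D=e−e_prev≈15.783462; u=0·8.953963+1·1.165613+1/4·15.783462≈5.111479; next y=-3/10·(-11.953963)+1·5.111479≈8.697668
n=8: y≈8.697668, sp=-3, e=sp−y≈-11.697668; I≈-10.532055, D=e−e_prev≈-20.651631; u=0·(-11.697668)+1·(-10.532055)+1/4·(-20.651631)≈-15.694962; next y=-3/10·8.697668+1·(-15.694962)≈-18.304263
n=9: y≈-18.304263, sp=-3, e=sp−y≈15.304263; I≈4.772208, D=e−e_prev≈27.001930; u=0·15.304263+1·4.772208+1/4·27.001930≈11.522691; next y=-3/10·(-18.304263)+1·11.522691≈17.013969
n=10: y≈17.013969, sp=3, e=sp−y≈-14.013969; I≈-9.241761, D=e−e_prev≈-29.318232; u=0·(-14.013969)+1·(-9.241761)+1/4·(-29.318232)≈-16.571319; next y=-3/10·17.013969+1·(-16.571319)≈-21.675510
n=11: y≈-21.675510, sp=3, e=sp−y≈24.675510; I≈15.433749, D=e−e_prev≈38.689480; u=0·24.675510+1·15.433749+1/4·38.689480≈25.106119; next y=-3/10·(-21.675510)+1·25.106119≈31.608772
n=12: y≈31.608772, sp=3, e=sp−y≈-28.608772; I≈-13.175023, D=e−e_prev≈-53.284282; u=0·(-28.608772)+1·(-13.175023)+1/4·(-53.284282)≈-26.496093; next y=-3/10·31.608772+1·(-26.496093)≈-35.978725
n=13: y≈-35.978725, sp=3, e=sp−y≈38.978725; I≈25.803702, D=e−e_prev≈67.587497; u=0·38.978725+1·25.803702+1/4·67.587497≈42.700576; next y=-3/10·(-35.978725)+1·42.700576≈53.494194

0 -3 -3.750 0.000
1 -3 -1.313 -3.750
2 -3 -5.953 -0.188
3 -3 -0.738 -5.897
4 -3 -7.928 1.031
5 -3 1.358 -8.238
6 -3 -10.805 3.829
7 -3 5.111 -11.954
8 -3 -15.695 8.698
9 -3 11.523 -18.304
10 3 -16.571 17.014
11 3 25.106 -21.676
12 3 -26.496 31.609
13 3 42.701 -35.979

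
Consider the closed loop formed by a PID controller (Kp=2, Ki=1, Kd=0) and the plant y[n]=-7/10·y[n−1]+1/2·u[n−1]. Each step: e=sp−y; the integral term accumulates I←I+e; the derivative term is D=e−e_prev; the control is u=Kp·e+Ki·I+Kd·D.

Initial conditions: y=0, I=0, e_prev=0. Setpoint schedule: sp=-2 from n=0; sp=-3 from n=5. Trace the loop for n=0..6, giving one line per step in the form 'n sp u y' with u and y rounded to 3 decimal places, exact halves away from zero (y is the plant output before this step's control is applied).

0 -2 -6.000 0.000
1 -2 1.000 -3.000
2 -2 -14.800 2.600
3 -2 16.060 -9.220
4 -2 -47.832 14.484
5 -3 78.300 -34.055
6 -3 -181.775 62.989

(exact arithmetic carried between steps; '≈' marks a value shown rounded to 6 d.p. or computed from one; I and e_prev carry over from the previous line; the table rounds u and y to 3 d.p., halves away from zero)
n=0: y=0, sp=-2, e=sp−y=-2; I=-2, D=e−e_prev=-2; u=2·(-2)+1·(-2)+0·(-2)=-6; next y=-7/10·0+1/2·(-6)=-3
n=1: y=-3, sp=-2, e=sp−y=1; I=-1, D=e−e_prev=3; u=2·1+1·(-1)+0·3=1; next y=-7/10·(-3)+1/2·1=2.6
n=2: y=2.6, sp=-2, e=sp−y=-4.6; I=-5.6, D=e−e_prev=-5.6; u=2·(-4.6)+1·(-5.6)+0·(-5.6)=-14.8; next y=-7/10·2.6+1/2·(-14.8)=-9.22
n=3: y=-9.22, sp=-2, e=sp−y=7.22; I=1.62, D=e−e_prev=11.82; u=2·7.22+1·1.62+0·11.82=16.06; next y=-7/10·(-9.22)+1/2·16.06=14.484
n=4: y=14.484, sp=-2, e=sp−y=-16.484; I=-14.864, D=e−e_prev=-23.704; u=2·(-16.484)+1·(-14.864)+0·(-23.704)=-47.832; next y=-7/10·14.484+1/2·(-47.832)=-34.0548
n=5: y=-34.0548, sp=-3, e=sp−y=31.0548; I=16.1908, D=e−e_prev=47.5388; u=2·31.0548+1·16.1908+0·47.5388=78.3004; next y=-7/10·(-34.0548)+1/2·78.3004=62.98856
n=6: y=62.98856, sp=-3, e=sp−y=-65.98856; I=-49.79776, D=e−e_prev=-97.04336; u=2·(-65.98856)+1·(-49.79776)+0·(-97.04336)=-181.77488; next y=-7/10·62.98856+1/2·(-181.77488)=-134.979432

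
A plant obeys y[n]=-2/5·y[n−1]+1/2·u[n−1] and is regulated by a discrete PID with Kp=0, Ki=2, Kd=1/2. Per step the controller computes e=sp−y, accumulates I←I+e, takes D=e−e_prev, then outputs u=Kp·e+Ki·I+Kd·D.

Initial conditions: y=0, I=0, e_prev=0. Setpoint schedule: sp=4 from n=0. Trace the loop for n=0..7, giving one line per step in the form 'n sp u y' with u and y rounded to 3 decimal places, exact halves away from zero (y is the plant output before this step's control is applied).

0 4 10.000 0.000
1 4 3.500 5.000
2 4 17.125 -0.250
3 4 0.719 8.663
4 4 25.270 -3.106
5 4 -8.860 13.877
6 4 39.523 -9.981
7 4 -28.781 23.754

(exact arithmetic carried between steps; '≈' marks a value shown rounded to 6 d.p. or computed from one; I and e_prev carry over from the previous line; the table rounds u and y to 3 d.p., halves away from zero)
n=0: y=0, sp=4, e=sp−y=4; I=4, D=e−e_prev=4; u=0·4+2·4+1/2·4=10; next y=-2/5·0+1/2·10=5
n=1: y=5, sp=4, e=sp−y=-1; I=3, D=e−e_prev=-5; u=0·(-1)+2·3+1/2·(-5)=3.5; next y=-2/5·5+1/2·3.5=-0.25
n=2: y=-0.25, sp=4, e=sp−y=4.25; I=7.25, D=e−e_prev=5.25; u=0·4.25+2·7.25+1/2·5.25=17.125; next y=-2/5·(-0.25)+1/2·17.125=8.6625
n=3: y=8.6625, sp=4, e=sp−y=-4.6625; I=2.5875, D=e−e_prev=-8.9125; u=0·(-4.6625)+2·2.5875+1/2·(-8.9125)=0.71875; next y=-2/5·8.6625+1/2·0.71875=-3.105625
n=4: y=-3.105625, sp=4, e=sp−y=7.105625; I=9.693125, D=e−e_prev=11.768125; u=0·7.105625+2·9.693125+1/2·11.768125≈25.270313; next y=-2/5·(-3.105625)+1/2·25.270313≈13.877406
n=5: y≈13.877406, sp=4, e=sp−y≈-9.877406; I≈-0.184281, D=e−e_prev≈-16.983031; u=0·(-9.877406)+2·(-0.184281)+1/2·(-16.983031)≈-8.860078; next y=-2/5·13.877406+1/2·(-8.860078)≈-9.981002
n=6: y≈-9.981002, sp=4, e=sp−y≈13.981002; I≈13.796720, D=e−e_prev≈23.858408; u=0·13.981002+2·13.796720+1/2·23.858408≈39.522645; next y=-2/5·(-9.981002)+1/2·39.522645≈23.753723
n=7: y≈23.753723, sp=4, e=sp−y≈-19.753723; I≈-5.957003, D=e−e_prev≈-33.734724; u=0·(-19.753723)+2·(-5.957003)+1/2·(-33.734724)≈-28.781367; next y=-2/5·23.753723+1/2·(-28.781367)≈-23.892173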